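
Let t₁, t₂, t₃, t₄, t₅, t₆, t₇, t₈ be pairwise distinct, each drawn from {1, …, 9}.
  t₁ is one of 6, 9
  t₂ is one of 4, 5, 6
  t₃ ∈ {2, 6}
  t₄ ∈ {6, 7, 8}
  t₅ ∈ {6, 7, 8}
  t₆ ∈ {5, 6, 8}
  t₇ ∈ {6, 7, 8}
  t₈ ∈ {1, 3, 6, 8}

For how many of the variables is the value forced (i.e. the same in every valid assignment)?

4

t₄, t₅, t₇ between them cover only {6, 7, 8} — a naked triple. Remove those values from t₁, t₂, t₃, t₆, t₈.
t₁ has just one choice, so t₁ = 9.
t₃ must be 2 (only option left).
That leaves t₆ = 5. Eliminate 5 elsewhere: t₂.
t₂ has just one choice, so t₂ = 4.
Determined: t₁=9, t₂=4, t₃=2, t₆=5. The other variables each still have more than one consistent value. That makes 4.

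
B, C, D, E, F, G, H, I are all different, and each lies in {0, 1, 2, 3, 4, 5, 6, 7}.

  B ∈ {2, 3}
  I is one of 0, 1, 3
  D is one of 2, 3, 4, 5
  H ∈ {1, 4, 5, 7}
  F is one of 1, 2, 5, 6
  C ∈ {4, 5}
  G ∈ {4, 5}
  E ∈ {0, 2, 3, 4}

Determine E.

0

The 8 variables together cover exactly {0, 1, 2, 3, 4, 5, 6, 7} — 8 values for 8 variables — and 6 appears only in F's list, so F = 6.
Among the 7 still-open variables, 7 fits only H (and all 7 values in {0, 1, 2, 3, 4, 5, 7} must be used), so H = 7.
The 6 still-open variables together cover exactly {0, 1, 2, 3, 4, 5} — 6 values for 6 variables — and 1 appears only in I's list, so I = 1.
The 5 still-open variables together cover exactly {0, 2, 3, 4, 5} — 5 values for 5 variables — and 0 appears only in E's list, so E = 0.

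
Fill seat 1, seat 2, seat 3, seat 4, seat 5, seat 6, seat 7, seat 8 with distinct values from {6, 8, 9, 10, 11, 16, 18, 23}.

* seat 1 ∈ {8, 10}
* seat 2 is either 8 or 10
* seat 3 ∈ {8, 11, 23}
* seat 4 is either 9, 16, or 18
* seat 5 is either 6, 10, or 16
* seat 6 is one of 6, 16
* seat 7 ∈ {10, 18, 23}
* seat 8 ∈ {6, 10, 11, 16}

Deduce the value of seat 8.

The 8 variables draw from only 8 values {6, 8, 9, 10, 11, 16, 18, 23}, so each is used; only seat 4 can be 9, hence seat 4 = 9.
Among the 7 still-open variables, 18 fits only seat 7 (and all 7 values in {6, 8, 10, 11, 16, 18, 23} must be used), so seat 7 = 18.
The 6 still-open variables draw from only 6 values {6, 8, 10, 11, 16, 23}, so each is used; only seat 3 can be 23, hence seat 3 = 23.
The 5 still-open variables together cover exactly {6, 8, 10, 11, 16} — 5 values for 5 variables — and 11 appears only in seat 8's list, so seat 8 = 11.

11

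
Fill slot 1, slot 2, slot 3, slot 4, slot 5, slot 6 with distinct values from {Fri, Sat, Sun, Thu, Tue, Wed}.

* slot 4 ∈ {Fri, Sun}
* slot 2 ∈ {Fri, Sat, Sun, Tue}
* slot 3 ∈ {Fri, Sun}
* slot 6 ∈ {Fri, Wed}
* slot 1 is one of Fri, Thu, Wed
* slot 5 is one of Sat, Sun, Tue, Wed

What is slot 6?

The 6 variables draw from only 6 values {Fri, Sat, Sun, Thu, Tue, Wed}, so each is used; only slot 1 can be Thu, hence slot 1 = Thu.
slot 3 and slot 4 share exactly the 2 values {Fri, Sun}; by pigeonhole those values go to them, so strike Fri, Sun from slot 2, slot 5, slot 6.
So slot 6 = Wed.

Wed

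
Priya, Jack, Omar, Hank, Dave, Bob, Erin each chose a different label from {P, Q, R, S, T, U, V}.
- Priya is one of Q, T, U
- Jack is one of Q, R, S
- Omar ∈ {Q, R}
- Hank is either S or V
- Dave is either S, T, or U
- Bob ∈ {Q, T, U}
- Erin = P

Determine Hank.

V

Erin must be P (only option left).
Among the 6 still-open variables, V fits only Hank (and all 6 values in {Q, R, S, T, U, V} must be used), so Hank = V.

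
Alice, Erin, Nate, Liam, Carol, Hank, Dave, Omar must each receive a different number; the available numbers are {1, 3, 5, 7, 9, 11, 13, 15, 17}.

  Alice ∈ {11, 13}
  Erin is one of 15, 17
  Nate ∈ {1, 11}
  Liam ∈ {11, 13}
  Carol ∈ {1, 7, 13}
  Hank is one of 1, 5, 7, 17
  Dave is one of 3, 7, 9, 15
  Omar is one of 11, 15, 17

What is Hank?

Alice and Liam share exactly the 2 values {11, 13}; by pigeonhole those values go to them, so strike 11, 13 from Nate, Carol, Omar.
Nate's domain is down to {1}, so Nate = 1. Remove 1 from Carol, Hank.
That leaves Carol = 7. Eliminate 7 elsewhere: Hank, Dave.
Erin and Omar between them cover only {15, 17} — a naked pair. Remove those values from Hank, Dave.
So Hank = 5.

5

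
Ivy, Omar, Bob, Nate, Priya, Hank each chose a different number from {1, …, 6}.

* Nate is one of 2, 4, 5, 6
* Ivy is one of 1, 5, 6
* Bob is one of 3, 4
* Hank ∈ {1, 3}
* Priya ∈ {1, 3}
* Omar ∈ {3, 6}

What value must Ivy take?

The 6 variables together cover exactly {1, 2, 3, 4, 5, 6} — 6 values for 6 variables — and 2 appears only in Nate's list, so Nate = 2.
The 5 still-open variables together cover exactly {1, 3, 4, 5, 6} — 5 values for 5 variables — and 4 appears only in Bob's list, so Bob = 4.
Among the 4 still-open variables, 5 fits only Ivy (and all 4 values in {1, 3, 5, 6} must be used), so Ivy = 5.

5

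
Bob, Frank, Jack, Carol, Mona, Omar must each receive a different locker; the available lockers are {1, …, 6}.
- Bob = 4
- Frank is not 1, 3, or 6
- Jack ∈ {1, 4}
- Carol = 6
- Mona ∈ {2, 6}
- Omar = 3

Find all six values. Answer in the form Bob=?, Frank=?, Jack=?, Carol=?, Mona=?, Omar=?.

Bob must be 4 (only option left). Remove 4 from Frank, Jack.
Jack has just one choice, so Jack = 1.
That leaves Carol = 6. Remove 6 from Mona.
Mona's domain is down to {2}, so Mona = 2. Strike 2 from Frank.
That leaves Omar = 3.
That leaves Frank = 5.

Bob=4, Frank=5, Jack=1, Carol=6, Mona=2, Omar=3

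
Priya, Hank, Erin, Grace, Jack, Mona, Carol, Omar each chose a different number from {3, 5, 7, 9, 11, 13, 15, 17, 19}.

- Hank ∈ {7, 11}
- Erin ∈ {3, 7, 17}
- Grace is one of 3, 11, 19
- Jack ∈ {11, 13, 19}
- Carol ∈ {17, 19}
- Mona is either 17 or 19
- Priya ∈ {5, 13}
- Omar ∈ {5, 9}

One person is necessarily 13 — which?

The 8 variables draw from only 8 values {3, 5, 7, 9, 11, 13, 17, 19}, so each is used; only Omar can be 9, hence Omar = 9.
The 7 still-open variables together cover exactly {3, 5, 7, 11, 13, 17, 19} — 7 values for 7 variables — and 5 appears only in Priya's list, so Priya = 5.
The 6 still-open variables together cover exactly {3, 7, 11, 13, 17, 19} — 6 values for 6 variables — and 13 appears only in Jack's list, so Jack = 13.

Jack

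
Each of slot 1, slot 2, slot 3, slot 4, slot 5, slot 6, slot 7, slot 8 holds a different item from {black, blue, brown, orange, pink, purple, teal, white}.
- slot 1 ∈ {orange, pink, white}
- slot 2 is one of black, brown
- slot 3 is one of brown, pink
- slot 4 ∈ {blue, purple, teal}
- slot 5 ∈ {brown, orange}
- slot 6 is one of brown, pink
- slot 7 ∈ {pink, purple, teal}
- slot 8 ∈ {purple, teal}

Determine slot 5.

Among the 8 variables, black fits only slot 2 (and all 8 values in {black, blue, brown, orange, pink, purple, teal, white} must be used), so slot 2 = black.
The 7 still-open variables together cover exactly {blue, brown, orange, pink, purple, teal, white} — 7 values for 7 variables — and blue appears only in slot 4's list, so slot 4 = blue.
Among the 6 still-open variables, white fits only slot 1 (and all 6 values in {brown, orange, pink, purple, teal, white} must be used), so slot 1 = white.
Among the 5 still-open variables, orange fits only slot 5 (and all 5 values in {brown, orange, pink, purple, teal} must be used), so slot 5 = orange.

orange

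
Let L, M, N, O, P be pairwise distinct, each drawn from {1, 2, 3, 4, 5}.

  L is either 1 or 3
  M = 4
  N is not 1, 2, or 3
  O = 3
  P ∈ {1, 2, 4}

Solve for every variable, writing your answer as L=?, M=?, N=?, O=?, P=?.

L=1, M=4, N=5, O=3, P=2

M has just one choice, so M = 4. Strike 4 from N, P.
N's domain is down to {5}, so N = 5.
O has just one choice, so O = 3. Eliminate 3 elsewhere: L.
L's domain is down to {1}, so L = 1. Eliminate 1 elsewhere: P.
That leaves P = 2.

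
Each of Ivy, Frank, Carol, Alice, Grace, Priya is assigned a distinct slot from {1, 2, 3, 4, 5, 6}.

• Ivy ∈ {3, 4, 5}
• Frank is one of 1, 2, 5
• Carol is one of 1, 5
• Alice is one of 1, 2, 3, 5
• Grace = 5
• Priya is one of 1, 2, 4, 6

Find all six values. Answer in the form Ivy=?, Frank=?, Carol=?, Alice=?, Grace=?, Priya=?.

Grace's domain is down to {5}, so Grace = 5. Remove 5 from Ivy, Frank, Carol, Alice.
Carol must be 1 (only option left). So Frank, Alice, Priya can't be 1.
Frank must be 2 (only option left). Eliminate 2 elsewhere: Alice, Priya.
Alice's domain is down to {3}, so Alice = 3. Remove 3 from Ivy.
That leaves Ivy = 4. Strike 4 from Priya.
Priya has just one choice, so Priya = 6.

Ivy=4, Frank=2, Carol=1, Alice=3, Grace=5, Priya=6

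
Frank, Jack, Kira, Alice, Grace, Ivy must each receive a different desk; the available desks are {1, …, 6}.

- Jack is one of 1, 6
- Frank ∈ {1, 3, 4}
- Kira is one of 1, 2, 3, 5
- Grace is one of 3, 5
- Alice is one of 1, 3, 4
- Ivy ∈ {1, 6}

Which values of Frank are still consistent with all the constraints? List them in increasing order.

Among the 6 variables, 2 fits only Kira (and all 6 values in {1, 2, 3, 4, 5, 6} must be used), so Kira = 2.
The 5 still-open variables together cover exactly {1, 3, 4, 5, 6} — 5 values for 5 variables — and 5 appears only in Grace's list, so Grace = 5.
Jack and Ivy between them cover only {1, 6} — a naked pair. Remove those values from Frank, Alice.
No further eliminations apply; Frank can still be any of 3, 4.

3, 4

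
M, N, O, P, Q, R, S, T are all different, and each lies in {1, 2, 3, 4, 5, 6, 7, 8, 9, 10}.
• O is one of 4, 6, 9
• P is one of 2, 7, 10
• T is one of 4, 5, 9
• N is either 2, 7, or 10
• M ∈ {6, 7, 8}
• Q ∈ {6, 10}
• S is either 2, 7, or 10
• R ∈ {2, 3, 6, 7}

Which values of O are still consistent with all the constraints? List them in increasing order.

N, P, S between them cover only {2, 7, 10} — a naked triple. Remove those values from M, Q, R.
That leaves Q = 6. So M, O, R can't be 6.
That leaves R = 3.
M has just one choice, so M = 8.
No further eliminations apply; O can still be any of 4, 9.

4, 9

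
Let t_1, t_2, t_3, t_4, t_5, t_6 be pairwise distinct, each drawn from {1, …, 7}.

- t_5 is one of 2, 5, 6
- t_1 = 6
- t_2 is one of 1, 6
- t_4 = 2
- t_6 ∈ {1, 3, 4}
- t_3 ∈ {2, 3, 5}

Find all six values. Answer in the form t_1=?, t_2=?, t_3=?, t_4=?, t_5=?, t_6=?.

t_1's domain is down to {6}, so t_1 = 6. Eliminate 6 elsewhere: t_2, t_5.
t_2 must be 1 (only option left). Strike 1 from t_6.
That leaves t_4 = 2. Remove 2 from t_3, t_5.
t_5 has just one choice, so t_5 = 5. So t_3 can't be 5.
t_3's domain is down to {3}, so t_3 = 3. Remove 3 from t_6.
t_6 must be 4 (only option left).

t_1=6, t_2=1, t_3=3, t_4=2, t_5=5, t_6=4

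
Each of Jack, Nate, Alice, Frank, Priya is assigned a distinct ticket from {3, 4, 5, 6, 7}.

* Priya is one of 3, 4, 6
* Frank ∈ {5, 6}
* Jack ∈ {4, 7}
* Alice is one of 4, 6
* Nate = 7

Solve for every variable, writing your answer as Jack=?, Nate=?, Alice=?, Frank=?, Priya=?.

Nate's domain is down to {7}, so Nate = 7. So Jack can't be 7.
Jack has just one choice, so Jack = 4. Eliminate 4 elsewhere: Alice, Priya.
Alice's domain is down to {6}, so Alice = 6. Remove 6 from Frank, Priya.
Frank must be 5 (only option left).
That leaves Priya = 3.

Jack=4, Nate=7, Alice=6, Frank=5, Priya=3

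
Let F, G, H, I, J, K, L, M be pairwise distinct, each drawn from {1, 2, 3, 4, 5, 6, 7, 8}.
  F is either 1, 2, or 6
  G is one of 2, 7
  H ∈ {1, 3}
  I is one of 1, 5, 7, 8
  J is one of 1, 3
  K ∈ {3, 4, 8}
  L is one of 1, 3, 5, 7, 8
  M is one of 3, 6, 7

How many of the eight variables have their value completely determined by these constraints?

1

The 8 variables draw from only 8 values {1, 2, 3, 4, 5, 6, 7, 8}, so each is used; only K can be 4, hence K = 4.
H and J between them cover only {1, 3} — a naked pair. Remove those values from F, I, L, M.
F, G, M between them cover only {2, 6, 7} — a naked triple. Remove those values from I, L.
Determined: K=4. The other variables each still have more than one consistent value. That makes 1.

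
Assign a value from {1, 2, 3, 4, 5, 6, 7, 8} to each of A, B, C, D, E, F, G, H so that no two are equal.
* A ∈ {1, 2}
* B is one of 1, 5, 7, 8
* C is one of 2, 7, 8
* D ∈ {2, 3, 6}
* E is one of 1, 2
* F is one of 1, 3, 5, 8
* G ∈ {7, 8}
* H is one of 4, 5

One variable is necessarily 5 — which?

B

The 8 variables draw from only 8 values {1, 2, 3, 4, 5, 6, 7, 8}, so each is used; only H can be 4, hence H = 4.
Among the 7 still-open variables, 6 fits only D (and all 7 values in {1, 2, 3, 5, 6, 7, 8} must be used), so D = 6.
The 6 still-open variables together cover exactly {1, 2, 3, 5, 7, 8} — 6 values for 6 variables — and 3 appears only in F's list, so F = 3.
Among the 5 still-open variables, 5 fits only B (and all 5 values in {1, 2, 5, 7, 8} must be used), so B = 5.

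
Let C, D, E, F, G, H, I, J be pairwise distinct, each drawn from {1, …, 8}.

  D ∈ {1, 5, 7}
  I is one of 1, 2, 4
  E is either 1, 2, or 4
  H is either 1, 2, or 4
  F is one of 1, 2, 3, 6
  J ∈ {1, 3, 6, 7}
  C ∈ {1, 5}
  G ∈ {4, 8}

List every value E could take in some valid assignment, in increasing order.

The 8 variables together cover exactly {1, 2, 3, 4, 5, 6, 7, 8} — 8 values for 8 variables — and 8 appears only in G's list, so G = 8.
E, H, I share exactly the 3 values {1, 2, 4}; by pigeonhole those values go to them, so strike 1, 2, 4 from C, D, F, J.
C's domain is down to {5}, so C = 5. So D can't be 5.
D has just one choice, so D = 7. Strike 7 from J.
No further eliminations apply; E can still be any of 1, 2, 4.

1, 2, 4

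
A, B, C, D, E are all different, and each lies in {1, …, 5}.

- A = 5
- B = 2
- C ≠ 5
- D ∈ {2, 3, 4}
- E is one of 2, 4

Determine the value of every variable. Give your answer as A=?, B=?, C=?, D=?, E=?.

A=5, B=2, C=1, D=3, E=4

A has just one choice, so A = 5.
B must be 2 (only option left). Remove 2 from C, D, E.
E's domain is down to {4}, so E = 4. Remove 4 from C, D.
D has just one choice, so D = 3. Strike 3 from C.
C's domain is down to {1}, so C = 1.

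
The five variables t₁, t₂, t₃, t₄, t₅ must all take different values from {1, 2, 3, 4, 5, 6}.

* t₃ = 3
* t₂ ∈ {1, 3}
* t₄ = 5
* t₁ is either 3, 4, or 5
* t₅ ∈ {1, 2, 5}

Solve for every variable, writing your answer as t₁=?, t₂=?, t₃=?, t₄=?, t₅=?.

t₃ has just one choice, so t₃ = 3. Eliminate 3 elsewhere: t₁, t₂.
t₄ has just one choice, so t₄ = 5. Strike 5 from t₁, t₅.
t₁ has just one choice, so t₁ = 4.
t₂'s domain is down to {1}, so t₂ = 1. Eliminate 1 elsewhere: t₅.
That leaves t₅ = 2.

t₁=4, t₂=1, t₃=3, t₄=5, t₅=2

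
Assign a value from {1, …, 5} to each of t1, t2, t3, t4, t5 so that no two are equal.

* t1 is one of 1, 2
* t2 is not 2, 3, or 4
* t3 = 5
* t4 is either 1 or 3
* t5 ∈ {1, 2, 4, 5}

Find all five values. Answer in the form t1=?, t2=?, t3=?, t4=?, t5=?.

t1=2, t2=1, t3=5, t4=3, t5=4

t3 must be 5 (only option left). Strike 5 from t2, t5.
t2's domain is down to {1}, so t2 = 1. So t1, t4, t5 can't be 1.
t4 has just one choice, so t4 = 3.
That leaves t1 = 2. Strike 2 from t5.
t5 has just one choice, so t5 = 4.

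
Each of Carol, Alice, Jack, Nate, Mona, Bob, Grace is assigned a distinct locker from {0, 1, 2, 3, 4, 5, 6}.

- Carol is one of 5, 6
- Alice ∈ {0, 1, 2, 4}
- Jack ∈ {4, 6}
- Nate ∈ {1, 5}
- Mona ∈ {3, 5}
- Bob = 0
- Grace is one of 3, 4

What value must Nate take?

Bob has just one choice, so Bob = 0. Eliminate 0 elsewhere: Alice.
The 6 still-open variables together cover exactly {1, 2, 3, 4, 5, 6} — 6 values for 6 variables — and 2 appears only in Alice's list, so Alice = 2.
Among the 5 still-open variables, 1 fits only Nate (and all 5 values in {1, 3, 4, 5, 6} must be used), so Nate = 1.

1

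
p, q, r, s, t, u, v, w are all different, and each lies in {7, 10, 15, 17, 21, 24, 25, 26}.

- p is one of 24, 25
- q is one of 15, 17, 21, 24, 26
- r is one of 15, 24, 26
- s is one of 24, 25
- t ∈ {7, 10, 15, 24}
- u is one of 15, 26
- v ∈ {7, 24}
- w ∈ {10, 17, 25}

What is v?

7

Among the 8 variables, 21 fits only q (and all 8 values in {7, 10, 15, 17, 21, 24, 25, 26} must be used), so q = 21.
The 7 still-open variables together cover exactly {7, 10, 15, 17, 24, 25, 26} — 7 values for 7 variables — and 17 appears only in w's list, so w = 17.
The 6 still-open variables draw from only 6 values {7, 10, 15, 24, 25, 26}, so each is used; only t can be 10, hence t = 10.
The 5 still-open variables together cover exactly {7, 15, 24, 25, 26} — 5 values for 5 variables — and 7 appears only in v's list, so v = 7.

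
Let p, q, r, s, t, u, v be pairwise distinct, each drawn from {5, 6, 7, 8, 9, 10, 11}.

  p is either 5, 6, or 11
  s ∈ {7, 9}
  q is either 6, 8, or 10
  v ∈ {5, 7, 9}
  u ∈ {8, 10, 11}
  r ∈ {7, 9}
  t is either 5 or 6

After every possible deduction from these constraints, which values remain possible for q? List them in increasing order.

r and s between them cover only {7, 9} — a naked pair. Remove those values from v.
v must be 5 (only option left). Eliminate 5 elsewhere: p, t.
t must be 6 (only option left). Eliminate 6 elsewhere: p, q.
p's domain is down to {11}, so p = 11. Remove 11 from u.
No further eliminations apply; q can still be any of 8, 10.

8, 10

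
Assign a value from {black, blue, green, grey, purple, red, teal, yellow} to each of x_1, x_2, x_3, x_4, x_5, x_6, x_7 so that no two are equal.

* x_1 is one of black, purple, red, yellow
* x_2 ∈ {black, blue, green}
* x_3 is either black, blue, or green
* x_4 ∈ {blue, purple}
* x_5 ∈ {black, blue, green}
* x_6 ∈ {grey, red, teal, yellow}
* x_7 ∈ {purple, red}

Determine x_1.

x_2, x_3, x_5 share exactly the 3 values {black, blue, green}; by pigeonhole those values go to them, so strike black, blue, green from x_1, x_4.
x_4's domain is down to {purple}, so x_4 = purple. Remove purple from x_1, x_7.
x_7 must be red (only option left). Strike red from x_1, x_6.
So x_1 = yellow.

yellow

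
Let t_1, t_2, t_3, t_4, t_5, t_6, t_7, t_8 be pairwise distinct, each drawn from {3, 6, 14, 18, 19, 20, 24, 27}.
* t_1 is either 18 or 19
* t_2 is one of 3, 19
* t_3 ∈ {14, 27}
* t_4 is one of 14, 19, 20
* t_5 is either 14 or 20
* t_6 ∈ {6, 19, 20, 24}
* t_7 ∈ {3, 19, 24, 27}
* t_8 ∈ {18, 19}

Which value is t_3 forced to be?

The 8 variables draw from only 8 values {3, 6, 14, 18, 19, 20, 24, 27}, so each is used; only t_6 can be 6, hence t_6 = 6.
Among the 7 still-open variables, 24 fits only t_7 (and all 7 values in {3, 14, 18, 19, 20, 24, 27} must be used), so t_7 = 24.
Among the 6 still-open variables, 3 fits only t_2 (and all 6 values in {3, 14, 18, 19, 20, 27} must be used), so t_2 = 3.
Among the 5 still-open variables, 27 fits only t_3 (and all 5 values in {14, 18, 19, 20, 27} must be used), so t_3 = 27.

27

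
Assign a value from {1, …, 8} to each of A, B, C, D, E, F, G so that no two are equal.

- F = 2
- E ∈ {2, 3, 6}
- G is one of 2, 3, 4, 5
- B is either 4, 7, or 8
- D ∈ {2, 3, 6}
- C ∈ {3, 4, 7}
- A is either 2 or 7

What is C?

F's domain is down to {2}, so F = 2. Remove 2 from A, D, E, G.
A has just one choice, so A = 7. Strike 7 from B, C.
Among the 5 still-open variables, 5 fits only G (and all 5 values in {3, 4, 5, 6, 8} must be used), so G = 5.
The 4 still-open variables together cover exactly {3, 4, 6, 8} — 4 values for 4 variables — and 8 appears only in B's list, so B = 8.
Among the 3 still-open variables, 4 fits only C (and all 3 values in {3, 4, 6} must be used), so C = 4.

4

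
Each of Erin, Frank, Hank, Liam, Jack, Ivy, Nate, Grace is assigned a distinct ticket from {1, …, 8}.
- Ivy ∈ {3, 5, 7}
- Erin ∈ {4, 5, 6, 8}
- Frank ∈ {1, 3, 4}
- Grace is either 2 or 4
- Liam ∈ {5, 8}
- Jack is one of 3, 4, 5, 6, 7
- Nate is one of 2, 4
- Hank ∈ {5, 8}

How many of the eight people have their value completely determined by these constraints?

2

The 8 variables together cover exactly {1, 2, 3, 4, 5, 6, 7, 8} — 8 values for 8 variables — and 1 appears only in Frank's list, so Frank = 1.
Hank and Liam share exactly the 2 values {5, 8}; by pigeonhole those values go to them, so strike 5, 8 from Erin, Jack, Ivy.
Nate and Grace between them cover only {2, 4} — a naked pair. Remove those values from Erin, Jack.
Erin has just one choice, so Erin = 6. So Jack can't be 6.
Determined: Erin=6, Frank=1. The other people each still have more than one consistent value. That makes 2.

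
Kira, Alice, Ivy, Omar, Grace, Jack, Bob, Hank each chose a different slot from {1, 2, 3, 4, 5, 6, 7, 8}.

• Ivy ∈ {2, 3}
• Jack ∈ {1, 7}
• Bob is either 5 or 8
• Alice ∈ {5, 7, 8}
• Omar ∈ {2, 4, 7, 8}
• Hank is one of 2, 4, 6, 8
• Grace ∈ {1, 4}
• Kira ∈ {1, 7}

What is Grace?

The 8 variables together cover exactly {1, 2, 3, 4, 5, 6, 7, 8} — 8 values for 8 variables — and 3 appears only in Ivy's list, so Ivy = 3.
The 7 still-open variables draw from only 7 values {1, 2, 4, 5, 6, 7, 8}, so each is used; only Hank can be 6, hence Hank = 6.
The 6 still-open variables draw from only 6 values {1, 2, 4, 5, 7, 8}, so each is used; only Omar can be 2, hence Omar = 2.
Among the 5 still-open variables, 4 fits only Grace (and all 5 values in {1, 4, 5, 7, 8} must be used), so Grace = 4.

4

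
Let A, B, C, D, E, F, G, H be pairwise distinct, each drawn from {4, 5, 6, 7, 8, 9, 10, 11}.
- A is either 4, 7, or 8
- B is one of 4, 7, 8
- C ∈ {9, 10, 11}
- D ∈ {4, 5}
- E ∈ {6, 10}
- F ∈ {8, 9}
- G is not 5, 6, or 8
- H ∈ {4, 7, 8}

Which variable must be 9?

Among the 8 variables, 5 fits only D (and all 8 values in {4, 5, 6, 7, 8, 9, 10, 11} must be used), so D = 5.
The 7 still-open variables together cover exactly {4, 6, 7, 8, 9, 10, 11} — 7 values for 7 variables — and 6 appears only in E's list, so E = 6.
A, B, H share exactly the 3 values {4, 7, 8}; by pigeonhole those values go to them, so strike 4, 7, 8 from F, G.
So 9 goes to F.

F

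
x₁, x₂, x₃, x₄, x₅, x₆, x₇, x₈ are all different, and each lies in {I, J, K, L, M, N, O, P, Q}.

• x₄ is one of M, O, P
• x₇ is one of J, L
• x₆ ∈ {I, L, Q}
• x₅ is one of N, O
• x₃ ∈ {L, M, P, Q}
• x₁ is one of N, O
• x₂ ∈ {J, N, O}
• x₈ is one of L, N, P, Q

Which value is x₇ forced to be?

The 8 variables together cover exactly {I, J, L, M, N, O, P, Q} — 8 values for 8 variables — and I appears only in x₆'s list, so x₆ = I.
x₁ and x₅ share exactly the 2 values {N, O}; by pigeonhole those values go to them, so strike N, O from x₂, x₄, x₈.
x₂ has just one choice, so x₂ = J. Remove J from x₇.
So x₇ = L.

L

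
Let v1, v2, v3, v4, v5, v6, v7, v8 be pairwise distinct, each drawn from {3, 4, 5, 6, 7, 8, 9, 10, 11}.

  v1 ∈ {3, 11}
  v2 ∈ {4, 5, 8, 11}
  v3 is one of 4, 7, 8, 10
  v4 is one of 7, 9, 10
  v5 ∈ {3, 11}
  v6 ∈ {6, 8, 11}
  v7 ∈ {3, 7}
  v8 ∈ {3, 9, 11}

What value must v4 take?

The 2 variables v1 and v5 are confined to {3, 11}, which locks those values in; drop them from v2, v6, v7, v8.
v7 must be 7 (only option left). So v3, v4 can't be 7.
v8's domain is down to {9}, so v8 = 9. Eliminate 9 elsewhere: v4.
So v4 = 10.

10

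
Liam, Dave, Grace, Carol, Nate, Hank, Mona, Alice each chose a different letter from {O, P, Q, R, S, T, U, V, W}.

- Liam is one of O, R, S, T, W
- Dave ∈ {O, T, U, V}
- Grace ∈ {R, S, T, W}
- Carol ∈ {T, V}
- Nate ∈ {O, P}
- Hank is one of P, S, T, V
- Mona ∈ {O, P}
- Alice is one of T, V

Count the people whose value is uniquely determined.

2

The 8 variables draw from only 8 values {O, P, R, S, T, U, V, W}, so each is used; only Dave can be U, hence Dave = U.
Carol and Alice between them cover only {T, V} — a naked pair. Remove those values from Liam, Grace, Hank.
Nate and Mona share exactly the 2 values {O, P}; by pigeonhole those values go to them, so strike O, P from Liam, Hank.
Hank has just one choice, so Hank = S. Strike S from Liam, Grace.
Determined: Dave=U, Hank=S. The other people each still have more than one consistent value. That makes 2.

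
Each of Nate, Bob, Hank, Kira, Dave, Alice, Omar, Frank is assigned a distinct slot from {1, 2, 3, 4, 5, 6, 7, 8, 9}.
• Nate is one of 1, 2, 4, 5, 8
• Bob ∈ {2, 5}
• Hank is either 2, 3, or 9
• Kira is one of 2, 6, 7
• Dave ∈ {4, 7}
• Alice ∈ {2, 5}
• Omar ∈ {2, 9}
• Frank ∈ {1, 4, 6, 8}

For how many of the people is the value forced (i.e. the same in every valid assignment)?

Bob and Alice between them cover only {2, 5} — a naked pair. Remove those values from Nate, Hank, Kira, Omar.
Omar has just one choice, so Omar = 9. Strike 9 from Hank.
Hank must be 3 (only option left).
Determined: Hank=3, Omar=9. The other people each still have more than one consistent value. That makes 2.

2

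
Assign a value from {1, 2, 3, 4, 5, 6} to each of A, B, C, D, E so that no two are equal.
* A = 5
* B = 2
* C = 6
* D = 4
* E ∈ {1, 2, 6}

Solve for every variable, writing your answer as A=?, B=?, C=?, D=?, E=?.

A's domain is down to {5}, so A = 5.
B has just one choice, so B = 2. Strike 2 from E.
C has just one choice, so C = 6. Strike 6 from E.
D has just one choice, so D = 4.
E must be 1 (only option left).

A=5, B=2, C=6, D=4, E=1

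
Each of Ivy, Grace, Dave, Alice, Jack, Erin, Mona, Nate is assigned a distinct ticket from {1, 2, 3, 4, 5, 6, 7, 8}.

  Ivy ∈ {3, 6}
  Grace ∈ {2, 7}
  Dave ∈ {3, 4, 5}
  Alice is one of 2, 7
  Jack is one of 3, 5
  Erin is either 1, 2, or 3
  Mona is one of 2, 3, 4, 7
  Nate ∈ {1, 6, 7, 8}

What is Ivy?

6

The 8 variables together cover exactly {1, 2, 3, 4, 5, 6, 7, 8} — 8 values for 8 variables — and 8 appears only in Nate's list, so Nate = 8.
The 7 still-open variables together cover exactly {1, 2, 3, 4, 5, 6, 7} — 7 values for 7 variables — and 1 appears only in Erin's list, so Erin = 1.
The 6 still-open variables together cover exactly {2, 3, 4, 5, 6, 7} — 6 values for 6 variables — and 6 appears only in Ivy's list, so Ivy = 6.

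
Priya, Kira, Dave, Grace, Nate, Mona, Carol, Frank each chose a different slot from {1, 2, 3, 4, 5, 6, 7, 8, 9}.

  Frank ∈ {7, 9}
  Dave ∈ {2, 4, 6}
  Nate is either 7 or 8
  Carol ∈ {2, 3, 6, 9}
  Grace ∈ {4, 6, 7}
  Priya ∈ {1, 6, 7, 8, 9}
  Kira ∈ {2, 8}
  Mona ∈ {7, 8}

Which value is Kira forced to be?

Among the 8 variables, 1 fits only Priya (and all 8 values in {1, 2, 3, 4, 6, 7, 8, 9} must be used), so Priya = 1.
The 7 still-open variables draw from only 7 values {2, 3, 4, 6, 7, 8, 9}, so each is used; only Carol can be 3, hence Carol = 3.
The 6 still-open variables draw from only 6 values {2, 4, 6, 7, 8, 9}, so each is used; only Frank can be 9, hence Frank = 9.
Nate and Mona share exactly the 2 values {7, 8}; by pigeonhole those values go to them, so strike 7, 8 from Kira, Grace.
So Kira = 2.

2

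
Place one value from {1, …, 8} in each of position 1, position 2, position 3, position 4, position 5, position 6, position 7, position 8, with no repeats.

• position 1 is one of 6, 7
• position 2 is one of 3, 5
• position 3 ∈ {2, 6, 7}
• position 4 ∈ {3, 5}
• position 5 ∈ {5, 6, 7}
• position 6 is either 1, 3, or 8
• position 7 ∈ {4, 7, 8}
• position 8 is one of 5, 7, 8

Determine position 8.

The 8 variables draw from only 8 values {1, 2, 3, 4, 5, 6, 7, 8}, so each is used; only position 6 can be 1, hence position 6 = 1.
The 7 still-open variables together cover exactly {2, 3, 4, 5, 6, 7, 8} — 7 values for 7 variables — and 2 appears only in position 3's list, so position 3 = 2.
The 6 still-open variables together cover exactly {3, 4, 5, 6, 7, 8} — 6 values for 6 variables — and 4 appears only in position 7's list, so position 7 = 4.
The 5 still-open variables draw from only 5 values {3, 5, 6, 7, 8}, so each is used; only position 8 can be 8, hence position 8 = 8.

8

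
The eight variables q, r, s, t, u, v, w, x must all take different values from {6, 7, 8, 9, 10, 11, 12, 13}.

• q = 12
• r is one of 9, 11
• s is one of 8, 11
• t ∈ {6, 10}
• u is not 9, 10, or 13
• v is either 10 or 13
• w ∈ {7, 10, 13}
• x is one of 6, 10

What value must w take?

q has just one choice, so q = 12. Remove 12 from u.
The 7 still-open variables draw from only 7 values {6, 7, 8, 9, 10, 11, 13}, so each is used; only r can be 9, hence r = 9.
t and x between them cover only {6, 10} — a naked pair. Remove those values from u, v, w.
That leaves v = 13. So w can't be 13.
So w = 7.

7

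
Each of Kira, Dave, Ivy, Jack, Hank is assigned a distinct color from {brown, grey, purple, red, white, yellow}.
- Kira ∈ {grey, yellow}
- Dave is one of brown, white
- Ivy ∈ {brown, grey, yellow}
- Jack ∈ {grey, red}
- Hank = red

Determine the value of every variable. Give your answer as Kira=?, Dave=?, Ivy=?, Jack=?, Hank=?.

Kira=yellow, Dave=white, Ivy=brown, Jack=grey, Hank=red

Hank has just one choice, so Hank = red. So Jack can't be red.
Jack has just one choice, so Jack = grey. Remove grey from Kira, Ivy.
Kira's domain is down to {yellow}, so Kira = yellow. Eliminate yellow elsewhere: Ivy.
That leaves Ivy = brown. Eliminate brown elsewhere: Dave.
That leaves Dave = white.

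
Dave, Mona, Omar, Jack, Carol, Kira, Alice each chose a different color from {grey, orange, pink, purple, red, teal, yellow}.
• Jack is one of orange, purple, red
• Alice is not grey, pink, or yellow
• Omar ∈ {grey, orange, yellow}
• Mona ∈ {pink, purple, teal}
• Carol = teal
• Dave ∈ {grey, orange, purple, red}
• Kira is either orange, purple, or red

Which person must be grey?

Dave

Carol must be teal (only option left). Eliminate teal elsewhere: Mona, Alice.
Among the 6 still-open variables, pink fits only Mona (and all 6 values in {grey, orange, pink, purple, red, yellow} must be used), so Mona = pink.
Among the 5 still-open variables, yellow fits only Omar (and all 5 values in {grey, orange, purple, red, yellow} must be used), so Omar = yellow.
The 4 still-open variables together cover exactly {grey, orange, purple, red} — 4 values for 4 variables — and grey appears only in Dave's list, so Dave = grey.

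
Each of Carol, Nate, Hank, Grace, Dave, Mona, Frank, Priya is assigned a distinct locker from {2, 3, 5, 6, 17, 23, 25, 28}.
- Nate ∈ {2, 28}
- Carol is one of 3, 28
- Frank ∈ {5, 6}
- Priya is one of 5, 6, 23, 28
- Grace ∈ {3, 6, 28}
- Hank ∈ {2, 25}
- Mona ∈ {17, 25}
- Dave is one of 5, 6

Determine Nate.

2

The 8 variables draw from only 8 values {2, 3, 5, 6, 17, 23, 25, 28}, so each is used; only Mona can be 17, hence Mona = 17.
The 7 still-open variables together cover exactly {2, 3, 5, 6, 23, 25, 28} — 7 values for 7 variables — and 23 appears only in Priya's list, so Priya = 23.
The 6 still-open variables draw from only 6 values {2, 3, 5, 6, 25, 28}, so each is used; only Hank can be 25, hence Hank = 25.
The 5 still-open variables together cover exactly {2, 3, 5, 6, 28} — 5 values for 5 variables — and 2 appears only in Nate's list, so Nate = 2.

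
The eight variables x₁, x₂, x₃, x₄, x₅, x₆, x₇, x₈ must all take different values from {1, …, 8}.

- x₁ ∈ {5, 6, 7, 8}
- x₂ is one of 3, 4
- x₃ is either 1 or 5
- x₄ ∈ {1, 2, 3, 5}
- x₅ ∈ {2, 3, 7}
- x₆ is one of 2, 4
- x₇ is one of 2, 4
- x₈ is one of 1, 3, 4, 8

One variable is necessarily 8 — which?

The 8 variables draw from only 8 values {1, 2, 3, 4, 5, 6, 7, 8}, so each is used; only x₁ can be 6, hence x₁ = 6.
The 7 still-open variables draw from only 7 values {1, 2, 3, 4, 5, 7, 8}, so each is used; only x₅ can be 7, hence x₅ = 7.
Among the 6 still-open variables, 8 fits only x₈ (and all 6 values in {1, 2, 3, 4, 5, 8} must be used), so x₈ = 8.

x₈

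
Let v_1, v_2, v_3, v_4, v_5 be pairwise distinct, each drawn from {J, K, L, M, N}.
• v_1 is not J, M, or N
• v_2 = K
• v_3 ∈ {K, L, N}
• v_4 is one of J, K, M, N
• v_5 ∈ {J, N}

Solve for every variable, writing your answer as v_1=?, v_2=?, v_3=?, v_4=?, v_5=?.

v_1=L, v_2=K, v_3=N, v_4=M, v_5=J

v_2 must be K (only option left). Eliminate K elsewhere: v_1, v_3, v_4.
v_1's domain is down to {L}, so v_1 = L. Remove L from v_3.
v_3's domain is down to {N}, so v_3 = N. Strike N from v_4, v_5.
v_5 must be J (only option left). Strike J from v_4.
v_4's domain is down to {M}, so v_4 = M.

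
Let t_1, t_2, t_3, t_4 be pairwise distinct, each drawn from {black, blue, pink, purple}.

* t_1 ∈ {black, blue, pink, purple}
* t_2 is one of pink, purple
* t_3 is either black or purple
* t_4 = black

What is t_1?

blue

t_4 has just one choice, so t_4 = black. So t_1, t_3 can't be black.
That leaves t_3 = purple. Eliminate purple elsewhere: t_1, t_2.
That leaves t_2 = pink. So t_1 can't be pink.
So t_1 = blue.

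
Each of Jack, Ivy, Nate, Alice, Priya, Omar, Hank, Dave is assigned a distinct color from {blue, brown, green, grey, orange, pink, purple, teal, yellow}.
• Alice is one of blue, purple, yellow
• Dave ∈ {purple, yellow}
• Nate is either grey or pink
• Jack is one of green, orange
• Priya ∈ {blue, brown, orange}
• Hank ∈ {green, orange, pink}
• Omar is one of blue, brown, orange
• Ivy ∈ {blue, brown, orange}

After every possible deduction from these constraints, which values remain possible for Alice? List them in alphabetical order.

purple, yellow

The 8 variables draw from only 8 values {blue, brown, green, grey, orange, pink, purple, yellow}, so each is used; only Nate can be grey, hence Nate = grey.
Among the 7 still-open variables, pink fits only Hank (and all 7 values in {blue, brown, green, orange, pink, purple, yellow} must be used), so Hank = pink.
The 6 still-open variables together cover exactly {blue, brown, green, orange, purple, yellow} — 6 values for 6 variables — and green appears only in Jack's list, so Jack = green.
Ivy, Priya, Omar between them cover only {blue, brown, orange} — a naked triple. Remove those values from Alice.
No further eliminations apply; Alice can still be any of purple, yellow.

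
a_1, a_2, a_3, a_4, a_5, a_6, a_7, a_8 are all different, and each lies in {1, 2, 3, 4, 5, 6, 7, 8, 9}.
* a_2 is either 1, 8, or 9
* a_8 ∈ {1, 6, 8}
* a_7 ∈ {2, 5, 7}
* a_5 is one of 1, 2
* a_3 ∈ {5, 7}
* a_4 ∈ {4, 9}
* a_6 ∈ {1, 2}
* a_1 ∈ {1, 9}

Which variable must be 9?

The 8 variables together cover exactly {1, 2, 4, 5, 6, 7, 8, 9} — 8 values for 8 variables — and 4 appears only in a_4's list, so a_4 = 4.
The 7 still-open variables draw from only 7 values {1, 2, 5, 6, 7, 8, 9}, so each is used; only a_8 can be 6, hence a_8 = 6.
Among the 6 still-open variables, 8 fits only a_2 (and all 6 values in {1, 2, 5, 7, 8, 9} must be used), so a_2 = 8.
The 5 still-open variables together cover exactly {1, 2, 5, 7, 9} — 5 values for 5 variables — and 9 appears only in a_1's list, so a_1 = 9.

a_1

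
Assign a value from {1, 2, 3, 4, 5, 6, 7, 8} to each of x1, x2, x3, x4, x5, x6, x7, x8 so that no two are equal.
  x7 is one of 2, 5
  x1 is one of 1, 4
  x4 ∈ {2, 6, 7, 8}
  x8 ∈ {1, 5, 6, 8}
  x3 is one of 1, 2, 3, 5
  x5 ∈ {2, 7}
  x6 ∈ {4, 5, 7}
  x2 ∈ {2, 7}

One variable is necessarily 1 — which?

Among the 8 variables, 3 fits only x3 (and all 8 values in {1, 2, 3, 4, 5, 6, 7, 8} must be used), so x3 = 3.
x2 and x5 share exactly the 2 values {2, 7}; by pigeonhole those values go to them, so strike 2, 7 from x4, x6, x7.
x7 has just one choice, so x7 = 5. Remove 5 from x6, x8.
That leaves x6 = 4. Strike 4 from x1.
So 1 goes to x1.

x1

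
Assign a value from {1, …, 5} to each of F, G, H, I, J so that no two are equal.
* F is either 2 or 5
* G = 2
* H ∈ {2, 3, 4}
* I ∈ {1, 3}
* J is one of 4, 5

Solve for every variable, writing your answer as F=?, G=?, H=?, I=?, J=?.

F=5, G=2, H=3, I=1, J=4

G has just one choice, so G = 2. Eliminate 2 elsewhere: F, H.
That leaves F = 5. Eliminate 5 elsewhere: J.
That leaves J = 4. Remove 4 from H.
H must be 3 (only option left). So I can't be 3.
That leaves I = 1.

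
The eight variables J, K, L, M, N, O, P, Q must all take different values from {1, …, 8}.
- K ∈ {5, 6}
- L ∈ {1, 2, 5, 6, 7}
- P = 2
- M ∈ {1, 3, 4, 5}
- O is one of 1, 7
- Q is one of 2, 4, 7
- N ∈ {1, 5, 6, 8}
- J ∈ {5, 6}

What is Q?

P has just one choice, so P = 2. Eliminate 2 elsewhere: L, Q.
Among the 7 still-open variables, 3 fits only M (and all 7 values in {1, 3, 4, 5, 6, 7, 8} must be used), so M = 3.
Among the 6 still-open variables, 4 fits only Q (and all 6 values in {1, 4, 5, 6, 7, 8} must be used), so Q = 4.

4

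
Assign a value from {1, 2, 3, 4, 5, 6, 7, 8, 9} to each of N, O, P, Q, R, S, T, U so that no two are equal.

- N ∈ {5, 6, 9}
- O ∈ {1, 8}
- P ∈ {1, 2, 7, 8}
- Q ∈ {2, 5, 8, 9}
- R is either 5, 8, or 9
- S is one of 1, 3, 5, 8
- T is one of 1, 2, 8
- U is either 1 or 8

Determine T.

Among the 8 variables, 3 fits only S (and all 8 values in {1, 2, 3, 5, 6, 7, 8, 9} must be used), so S = 3.
Among the 7 still-open variables, 6 fits only N (and all 7 values in {1, 2, 5, 6, 7, 8, 9} must be used), so N = 6.
Among the 6 still-open variables, 7 fits only P (and all 6 values in {1, 2, 5, 7, 8, 9} must be used), so P = 7.
The 2 variables O and U are confined to {1, 8}, which locks those values in; drop them from Q, R, T.
So T = 2.

2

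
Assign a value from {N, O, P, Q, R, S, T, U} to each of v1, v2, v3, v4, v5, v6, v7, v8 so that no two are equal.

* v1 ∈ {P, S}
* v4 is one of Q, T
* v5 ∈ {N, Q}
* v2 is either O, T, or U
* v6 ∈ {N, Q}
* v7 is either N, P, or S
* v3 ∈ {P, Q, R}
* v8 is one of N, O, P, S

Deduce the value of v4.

T

Among the 8 variables, R fits only v3 (and all 8 values in {N, O, P, Q, R, S, T, U} must be used), so v3 = R.
Among the 7 still-open variables, U fits only v2 (and all 7 values in {N, O, P, Q, S, T, U} must be used), so v2 = U.
The 6 still-open variables draw from only 6 values {N, O, P, Q, S, T}, so each is used; only v8 can be O, hence v8 = O.
Among the 5 still-open variables, T fits only v4 (and all 5 values in {N, P, Q, S, T} must be used), so v4 = T.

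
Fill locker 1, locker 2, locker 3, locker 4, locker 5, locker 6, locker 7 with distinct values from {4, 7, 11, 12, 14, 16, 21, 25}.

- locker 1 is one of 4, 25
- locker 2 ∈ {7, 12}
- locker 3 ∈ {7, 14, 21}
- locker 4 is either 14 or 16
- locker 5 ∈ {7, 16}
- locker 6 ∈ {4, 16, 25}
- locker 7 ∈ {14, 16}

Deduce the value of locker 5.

The 7 variables together cover exactly {4, 7, 12, 14, 16, 21, 25} — 7 values for 7 variables — and 12 appears only in locker 2's list, so locker 2 = 12.
The 6 still-open variables together cover exactly {4, 7, 14, 16, 21, 25} — 6 values for 6 variables — and 21 appears only in locker 3's list, so locker 3 = 21.
The 5 still-open variables draw from only 5 values {4, 7, 14, 16, 25}, so each is used; only locker 5 can be 7, hence locker 5 = 7.

7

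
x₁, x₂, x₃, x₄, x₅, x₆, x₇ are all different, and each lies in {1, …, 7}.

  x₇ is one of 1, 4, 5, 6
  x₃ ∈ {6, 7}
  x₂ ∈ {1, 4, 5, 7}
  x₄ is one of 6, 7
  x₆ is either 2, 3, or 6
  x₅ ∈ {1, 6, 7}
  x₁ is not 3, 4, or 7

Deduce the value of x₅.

The 7 variables together cover exactly {1, 2, 3, 4, 5, 6, 7} — 7 values for 7 variables — and 3 appears only in x₆'s list, so x₆ = 3.
Among the 6 still-open variables, 2 fits only x₁ (and all 6 values in {1, 2, 4, 5, 6, 7} must be used), so x₁ = 2.
The 2 variables x₃ and x₄ are confined to {6, 7}, which locks those values in; drop them from x₂, x₅, x₇.
So x₅ = 1.

1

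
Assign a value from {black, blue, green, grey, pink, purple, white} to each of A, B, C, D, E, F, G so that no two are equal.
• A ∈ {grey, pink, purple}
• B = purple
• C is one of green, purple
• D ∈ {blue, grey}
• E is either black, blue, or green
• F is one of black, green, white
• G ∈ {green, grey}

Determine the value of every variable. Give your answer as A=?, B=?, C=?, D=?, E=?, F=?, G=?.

B's domain is down to {purple}, so B = purple. Eliminate purple elsewhere: A, C.
C's domain is down to {green}, so C = green. Remove green from E, F, G.
G has just one choice, so G = grey. Strike grey from A, D.
A's domain is down to {pink}, so A = pink.
D's domain is down to {blue}, so D = blue. Remove blue from E.
That leaves E = black. Remove black from F.
F has just one choice, so F = white.

A=pink, B=purple, C=green, D=blue, E=black, F=white, G=grey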